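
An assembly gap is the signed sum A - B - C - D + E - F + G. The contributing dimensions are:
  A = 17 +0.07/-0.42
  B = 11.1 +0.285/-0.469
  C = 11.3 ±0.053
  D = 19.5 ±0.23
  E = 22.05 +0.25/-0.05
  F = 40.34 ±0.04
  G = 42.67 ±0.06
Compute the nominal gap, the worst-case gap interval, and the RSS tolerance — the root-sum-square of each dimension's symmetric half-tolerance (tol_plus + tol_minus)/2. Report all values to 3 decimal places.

Stack each dimension's contribution:
  +A: nom +17.000 → Σnom=17.000; wc +0.070/-0.420 → slack +0.070/-0.420; half-tol=0.245, Σhalf²=0.060025
  -B: nom -11.100 → Σnom=5.900; wc +0.469/-0.285 → slack +0.539/-0.705; half-tol=0.377, Σhalf²=0.202154
  -C: nom -11.300 → Σnom=-5.400; wc +0.053/-0.053 → slack +0.592/-0.758; half-tol=0.053, Σhalf²=0.204963
  -D: nom -19.500 → Σnom=-24.900; wc +0.230/-0.230 → slack +0.822/-0.988; half-tol=0.230, Σhalf²=0.257863
  +E: nom +22.050 → Σnom=-2.850; wc +0.250/-0.050 → slack +1.072/-1.038; half-tol=0.150, Σhalf²=0.280363
  -F: nom -40.340 → Σnom=-43.190; wc +0.040/-0.040 → slack +1.112/-1.078; half-tol=0.040, Σhalf²=0.281963
  +G: nom +42.670 → Σnom=-0.520; wc +0.060/-0.060 → slack +1.172/-1.138; half-tol=0.060, Σhalf²=0.285563
Nominal = -0.520. Worst-case = [-0.520 - 1.138, -0.520 + 1.172] = [-1.658, 0.652]. RSS = √0.285563 = 0.534.

nominal=-0.520 wc=[-1.658,0.652] rss=0.534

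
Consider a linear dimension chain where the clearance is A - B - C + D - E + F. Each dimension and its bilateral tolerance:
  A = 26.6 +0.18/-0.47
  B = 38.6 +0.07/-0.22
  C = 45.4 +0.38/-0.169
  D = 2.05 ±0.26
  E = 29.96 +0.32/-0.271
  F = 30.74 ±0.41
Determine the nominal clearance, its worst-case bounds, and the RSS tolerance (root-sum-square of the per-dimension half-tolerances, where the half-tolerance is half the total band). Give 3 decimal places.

nominal=-54.570 wc=[-56.480,-53.060] rss=0.725

Stack each dimension's contribution:
  +A: nom +26.600 → Σnom=26.600; wc +0.180/-0.470 → slack +0.180/-0.470; half-tol=0.325, Σhalf²=0.105625
  -B: nom -38.600 → Σnom=-12.000; wc +0.220/-0.070 → slack +0.400/-0.540; half-tol=0.145, Σhalf²=0.126650
  -C: nom -45.400 → Σnom=-57.400; wc +0.169/-0.380 → slack +0.569/-0.920; half-tol=0.275, Σhalf²=0.202000
  +D: nom +2.050 → Σnom=-55.350; wc +0.260/-0.260 → slack +0.829/-1.180; half-tol=0.260, Σhalf²=0.269600
  -E: nom -29.960 → Σnom=-85.310; wc +0.271/-0.320 → slack +1.100/-1.500; half-tol=0.295, Σhalf²=0.356920
  +F: nom +30.740 → Σnom=-54.570; wc +0.410/-0.410 → slack +1.510/-1.910; half-tol=0.410, Σhalf²=0.525020
Nominal = -54.570. Worst-case = [-54.570 - 1.910, -54.570 + 1.510] = [-56.480, -53.060]. RSS = √0.525020 = 0.725.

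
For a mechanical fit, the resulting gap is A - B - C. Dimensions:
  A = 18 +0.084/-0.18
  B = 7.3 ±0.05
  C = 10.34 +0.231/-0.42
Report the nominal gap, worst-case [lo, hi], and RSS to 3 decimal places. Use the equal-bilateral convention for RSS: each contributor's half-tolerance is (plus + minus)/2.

nominal=0.360 wc=[-0.101,0.914] rss=0.355

Stack each dimension's contribution:
  +A: nom +18.000 → Σnom=18.000; wc +0.084/-0.180 → slack +0.084/-0.180; half-tol=0.132, Σhalf²=0.017424
  -B: nom -7.300 → Σnom=10.700; wc +0.050/-0.050 → slack +0.134/-0.230; half-tol=0.050, Σhalf²=0.019924
  -C: nom -10.340 → Σnom=0.360; wc +0.420/-0.231 → slack +0.554/-0.461; half-tol=0.326, Σhalf²=0.125874
Nominal = 0.360. Worst-case = [0.360 - 0.461, 0.360 + 0.554] = [-0.101, 0.914]. RSS = √0.125874 = 0.355.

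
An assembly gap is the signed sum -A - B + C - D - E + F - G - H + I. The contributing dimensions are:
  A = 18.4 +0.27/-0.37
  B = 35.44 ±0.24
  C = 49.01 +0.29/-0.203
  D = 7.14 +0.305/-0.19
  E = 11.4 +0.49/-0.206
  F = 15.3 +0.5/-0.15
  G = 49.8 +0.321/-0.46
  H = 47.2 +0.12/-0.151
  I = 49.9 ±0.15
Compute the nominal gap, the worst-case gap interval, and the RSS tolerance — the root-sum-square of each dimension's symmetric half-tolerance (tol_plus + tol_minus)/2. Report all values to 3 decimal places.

Stack each dimension's contribution:
  -A: nom -18.400 → Σnom=-18.400; wc +0.370/-0.270 → slack +0.370/-0.270; half-tol=0.320, Σhalf²=0.102400
  -B: nom -35.440 → Σnom=-53.840; wc +0.240/-0.240 → slack +0.610/-0.510; half-tol=0.240, Σhalf²=0.160000
  +C: nom +49.010 → Σnom=-4.830; wc +0.290/-0.203 → slack +0.900/-0.713; half-tol=0.246, Σhalf²=0.220762
  -D: nom -7.140 → Σnom=-11.970; wc +0.190/-0.305 → slack +1.090/-1.018; half-tol=0.247, Σhalf²=0.282019
  -E: nom -11.400 → Σnom=-23.370; wc +0.206/-0.490 → slack +1.296/-1.508; half-tol=0.348, Σhalf²=0.403122
  +F: nom +15.300 → Σnom=-8.070; wc +0.500/-0.150 → slack +1.796/-1.658; half-tol=0.325, Σhalf²=0.508748
  -G: nom -49.800 → Σnom=-57.870; wc +0.460/-0.321 → slack +2.256/-1.979; half-tol=0.391, Σhalf²=0.661238
  -H: nom -47.200 → Σnom=-105.070; wc +0.151/-0.120 → slack +2.407/-2.099; half-tol=0.136, Σhalf²=0.679598
  +I: nom +49.900 → Σnom=-55.170; wc +0.150/-0.150 → slack +2.557/-2.249; half-tol=0.150, Σhalf²=0.702098
Nominal = -55.170. Worst-case = [-55.170 - 2.249, -55.170 + 2.557] = [-57.419, -52.613]. RSS = √0.702098 = 0.838.

nominal=-55.170 wc=[-57.419,-52.613] rss=0.838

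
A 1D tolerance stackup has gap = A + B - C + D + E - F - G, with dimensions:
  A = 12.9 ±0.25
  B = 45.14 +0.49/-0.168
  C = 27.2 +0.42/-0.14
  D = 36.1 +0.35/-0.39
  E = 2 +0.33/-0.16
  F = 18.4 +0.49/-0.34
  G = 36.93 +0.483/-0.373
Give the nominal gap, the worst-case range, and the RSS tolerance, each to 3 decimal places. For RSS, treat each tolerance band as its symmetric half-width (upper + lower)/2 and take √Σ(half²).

Stack each dimension's contribution:
  +A: nom +12.900 → Σnom=12.900; wc +0.250/-0.250 → slack +0.250/-0.250; half-tol=0.250, Σhalf²=0.062500
  +B: nom +45.140 → Σnom=58.040; wc +0.490/-0.168 → slack +0.740/-0.418; half-tol=0.329, Σhalf²=0.170741
  -C: nom -27.200 → Σnom=30.840; wc +0.140/-0.420 → slack +0.880/-0.838; half-tol=0.280, Σhalf²=0.249141
  +D: nom +36.100 → Σnom=66.940; wc +0.350/-0.390 → slack +1.230/-1.228; half-tol=0.370, Σhalf²=0.386041
  +E: nom +2.000 → Σnom=68.940; wc +0.330/-0.160 → slack +1.560/-1.388; half-tol=0.245, Σhalf²=0.446066
  -F: nom -18.400 → Σnom=50.540; wc +0.340/-0.490 → slack +1.900/-1.878; half-tol=0.415, Σhalf²=0.618291
  -G: nom -36.930 → Σnom=13.610; wc +0.373/-0.483 → slack +2.273/-2.361; half-tol=0.428, Σhalf²=0.801475
Nominal = 13.610. Worst-case = [13.610 - 2.361, 13.610 + 2.273] = [11.249, 15.883]. RSS = √0.801475 = 0.895.

nominal=13.610 wc=[11.249,15.883] rss=0.895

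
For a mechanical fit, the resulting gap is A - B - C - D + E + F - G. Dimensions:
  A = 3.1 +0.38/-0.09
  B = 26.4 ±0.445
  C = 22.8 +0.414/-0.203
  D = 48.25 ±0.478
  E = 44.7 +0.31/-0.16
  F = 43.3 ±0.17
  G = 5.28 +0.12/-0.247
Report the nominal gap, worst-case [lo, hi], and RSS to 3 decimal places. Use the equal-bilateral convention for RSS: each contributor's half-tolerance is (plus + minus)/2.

Stack each dimension's contribution:
  +A: nom +3.100 → Σnom=3.100; wc +0.380/-0.090 → slack +0.380/-0.090; half-tol=0.235, Σhalf²=0.055225
  -B: nom -26.400 → Σnom=-23.300; wc +0.445/-0.445 → slack +0.825/-0.535; half-tol=0.445, Σhalf²=0.253250
  -C: nom -22.800 → Σnom=-46.100; wc +0.203/-0.414 → slack +1.028/-0.949; half-tol=0.308, Σhalf²=0.348422
  -D: nom -48.250 → Σnom=-94.350; wc +0.478/-0.478 → slack +1.506/-1.427; half-tol=0.478, Σhalf²=0.576906
  +E: nom +44.700 → Σnom=-49.650; wc +0.310/-0.160 → slack +1.816/-1.587; half-tol=0.235, Σhalf²=0.632131
  +F: nom +43.300 → Σnom=-6.350; wc +0.170/-0.170 → slack +1.986/-1.757; half-tol=0.170, Σhalf²=0.661031
  -G: nom -5.280 → Σnom=-11.630; wc +0.247/-0.120 → slack +2.233/-1.877; half-tol=0.183, Σhalf²=0.694703
Nominal = -11.630. Worst-case = [-11.630 - 1.877, -11.630 + 2.233] = [-13.507, -9.397]. RSS = √0.694703 = 0.833.

nominal=-11.630 wc=[-13.507,-9.397] rss=0.833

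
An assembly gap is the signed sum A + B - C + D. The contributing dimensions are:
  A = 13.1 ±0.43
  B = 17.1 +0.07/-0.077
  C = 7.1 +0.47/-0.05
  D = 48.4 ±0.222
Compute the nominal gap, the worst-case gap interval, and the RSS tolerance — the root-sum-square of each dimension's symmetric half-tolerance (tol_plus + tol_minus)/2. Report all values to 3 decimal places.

nominal=71.500 wc=[70.301,72.272] rss=0.554

Stack each dimension's contribution:
  +A: nom +13.100 → Σnom=13.100; wc +0.430/-0.430 → slack +0.430/-0.430; half-tol=0.430, Σhalf²=0.184900
  +B: nom +17.100 → Σnom=30.200; wc +0.070/-0.077 → slack +0.500/-0.507; half-tol=0.074, Σhalf²=0.190302
  -C: nom -7.100 → Σnom=23.100; wc +0.050/-0.470 → slack +0.550/-0.977; half-tol=0.260, Σhalf²=0.257902
  +D: nom +48.400 → Σnom=71.500; wc +0.222/-0.222 → slack +0.772/-1.199; half-tol=0.222, Σhalf²=0.307186
Nominal = 71.500. Worst-case = [71.500 - 1.199, 71.500 + 0.772] = [70.301, 72.272]. RSS = √0.307186 = 0.554.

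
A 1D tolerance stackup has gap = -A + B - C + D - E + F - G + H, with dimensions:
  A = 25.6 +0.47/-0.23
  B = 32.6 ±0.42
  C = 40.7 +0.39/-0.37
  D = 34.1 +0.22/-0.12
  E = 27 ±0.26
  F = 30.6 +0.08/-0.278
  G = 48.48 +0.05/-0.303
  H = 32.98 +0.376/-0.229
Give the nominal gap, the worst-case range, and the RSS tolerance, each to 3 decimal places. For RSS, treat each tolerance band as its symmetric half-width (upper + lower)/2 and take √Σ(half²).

nominal=-11.500 wc=[-13.717,-9.241] rss=0.833

Stack each dimension's contribution:
  -A: nom -25.600 → Σnom=-25.600; wc +0.230/-0.470 → slack +0.230/-0.470; half-tol=0.350, Σhalf²=0.122500
  +B: nom +32.600 → Σnom=7.000; wc +0.420/-0.420 → slack +0.650/-0.890; half-tol=0.420, Σhalf²=0.298900
  -C: nom -40.700 → Σnom=-33.700; wc +0.370/-0.390 → slack +1.020/-1.280; half-tol=0.380, Σhalf²=0.443300
  +D: nom +34.100 → Σnom=0.400; wc +0.220/-0.120 → slack +1.240/-1.400; half-tol=0.170, Σhalf²=0.472200
  -E: nom -27.000 → Σnom=-26.600; wc +0.260/-0.260 → slack +1.500/-1.660; half-tol=0.260, Σhalf²=0.539800
  +F: nom +30.600 → Σnom=4.000; wc +0.080/-0.278 → slack +1.580/-1.938; half-tol=0.179, Σhalf²=0.571841
  -G: nom -48.480 → Σnom=-44.480; wc +0.303/-0.050 → slack +1.883/-1.988; half-tol=0.176, Σhalf²=0.602993
  +H: nom +32.980 → Σnom=-11.500; wc +0.376/-0.229 → slack +2.259/-2.217; half-tol=0.302, Σhalf²=0.694499
Nominal = -11.500. Worst-case = [-11.500 - 2.217, -11.500 + 2.259] = [-13.717, -9.241]. RSS = √0.694499 = 0.833.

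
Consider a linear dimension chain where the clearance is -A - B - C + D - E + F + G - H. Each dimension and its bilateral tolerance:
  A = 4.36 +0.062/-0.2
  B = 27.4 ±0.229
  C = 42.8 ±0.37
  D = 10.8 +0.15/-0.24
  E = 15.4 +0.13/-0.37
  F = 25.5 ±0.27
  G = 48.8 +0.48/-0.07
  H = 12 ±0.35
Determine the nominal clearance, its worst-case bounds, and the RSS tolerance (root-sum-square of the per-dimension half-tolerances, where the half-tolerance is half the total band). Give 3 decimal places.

nominal=-16.860 wc=[-18.581,-14.441] rss=0.760

Stack each dimension's contribution:
  -A: nom -4.360 → Σnom=-4.360; wc +0.200/-0.062 → slack +0.200/-0.062; half-tol=0.131, Σhalf²=0.017161
  -B: nom -27.400 → Σnom=-31.760; wc +0.229/-0.229 → slack +0.429/-0.291; half-tol=0.229, Σhalf²=0.069602
  -C: nom -42.800 → Σnom=-74.560; wc +0.370/-0.370 → slack +0.799/-0.661; half-tol=0.370, Σhalf²=0.206502
  +D: nom +10.800 → Σnom=-63.760; wc +0.150/-0.240 → slack +0.949/-0.901; half-tol=0.195, Σhalf²=0.244527
  -E: nom -15.400 → Σnom=-79.160; wc +0.370/-0.130 → slack +1.319/-1.031; half-tol=0.250, Σhalf²=0.307027
  +F: nom +25.500 → Σnom=-53.660; wc +0.270/-0.270 → slack +1.589/-1.301; half-tol=0.270, Σhalf²=0.379927
  +G: nom +48.800 → Σnom=-4.860; wc +0.480/-0.070 → slack +2.069/-1.371; half-tol=0.275, Σhalf²=0.455552
  -H: nom -12.000 → Σnom=-16.860; wc +0.350/-0.350 → slack +2.419/-1.721; half-tol=0.350, Σhalf²=0.578052
Nominal = -16.860. Worst-case = [-16.860 - 1.721, -16.860 + 2.419] = [-18.581, -14.441]. RSS = √0.578052 = 0.760.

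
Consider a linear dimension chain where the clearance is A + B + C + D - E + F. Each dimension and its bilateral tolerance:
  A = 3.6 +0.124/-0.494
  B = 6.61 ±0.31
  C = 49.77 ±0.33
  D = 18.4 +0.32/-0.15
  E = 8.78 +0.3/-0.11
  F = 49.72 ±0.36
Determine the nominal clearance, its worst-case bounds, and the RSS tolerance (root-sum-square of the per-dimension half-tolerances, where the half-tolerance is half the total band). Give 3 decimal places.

nominal=119.320 wc=[117.376,120.874] rss=0.726

Stack each dimension's contribution:
  +A: nom +3.600 → Σnom=3.600; wc +0.124/-0.494 → slack +0.124/-0.494; half-tol=0.309, Σhalf²=0.095481
  +B: nom +6.610 → Σnom=10.210; wc +0.310/-0.310 → slack +0.434/-0.804; half-tol=0.310, Σhalf²=0.191581
  +C: nom +49.770 → Σnom=59.980; wc +0.330/-0.330 → slack +0.764/-1.134; half-tol=0.330, Σhalf²=0.300481
  +D: nom +18.400 → Σnom=78.380; wc +0.320/-0.150 → slack +1.084/-1.284; half-tol=0.235, Σhalf²=0.355706
  -E: nom -8.780 → Σnom=69.600; wc +0.110/-0.300 → slack +1.194/-1.584; half-tol=0.205, Σhalf²=0.397731
  +F: nom +49.720 → Σnom=119.320; wc +0.360/-0.360 → slack +1.554/-1.944; half-tol=0.360, Σhalf²=0.527331
Nominal = 119.320. Worst-case = [119.320 - 1.944, 119.320 + 1.554] = [117.376, 120.874]. RSS = √0.527331 = 0.726.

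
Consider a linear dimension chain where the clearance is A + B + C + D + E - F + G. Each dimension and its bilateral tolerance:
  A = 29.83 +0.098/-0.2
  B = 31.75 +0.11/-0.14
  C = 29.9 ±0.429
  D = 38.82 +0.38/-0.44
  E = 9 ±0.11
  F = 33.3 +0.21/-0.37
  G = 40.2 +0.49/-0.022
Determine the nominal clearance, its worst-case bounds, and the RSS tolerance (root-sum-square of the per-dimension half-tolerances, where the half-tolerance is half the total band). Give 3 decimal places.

nominal=146.200 wc=[144.649,148.187] rss=0.743

Stack each dimension's contribution:
  +A: nom +29.830 → Σnom=29.830; wc +0.098/-0.200 → slack +0.098/-0.200; half-tol=0.149, Σhalf²=0.022201
  +B: nom +31.750 → Σnom=61.580; wc +0.110/-0.140 → slack +0.208/-0.340; half-tol=0.125, Σhalf²=0.037826
  +C: nom +29.900 → Σnom=91.480; wc +0.429/-0.429 → slack +0.637/-0.769; half-tol=0.429, Σhalf²=0.221867
  +D: nom +38.820 → Σnom=130.300; wc +0.380/-0.440 → slack +1.017/-1.209; half-tol=0.410, Σhalf²=0.389967
  +E: nom +9.000 → Σnom=139.300; wc +0.110/-0.110 → slack +1.127/-1.319; half-tol=0.110, Σhalf²=0.402067
  -F: nom -33.300 → Σnom=106.000; wc +0.370/-0.210 → slack +1.497/-1.529; half-tol=0.290, Σhalf²=0.486167
  +G: nom +40.200 → Σnom=146.200; wc +0.490/-0.022 → slack +1.987/-1.551; half-tol=0.256, Σhalf²=0.551703
Nominal = 146.200. Worst-case = [146.200 - 1.551, 146.200 + 1.987] = [144.649, 148.187]. RSS = √0.551703 = 0.743.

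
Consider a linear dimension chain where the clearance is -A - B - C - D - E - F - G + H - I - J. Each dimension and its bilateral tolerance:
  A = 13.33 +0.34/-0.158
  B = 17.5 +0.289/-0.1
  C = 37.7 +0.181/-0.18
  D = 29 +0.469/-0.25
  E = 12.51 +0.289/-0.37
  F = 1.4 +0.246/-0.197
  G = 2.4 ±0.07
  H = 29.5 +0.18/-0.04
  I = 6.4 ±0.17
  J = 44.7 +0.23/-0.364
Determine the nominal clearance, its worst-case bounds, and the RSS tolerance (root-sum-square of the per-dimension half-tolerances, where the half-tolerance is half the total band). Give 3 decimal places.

nominal=-135.440 wc=[-137.764,-133.401] rss=0.744

Stack each dimension's contribution:
  -A: nom -13.330 → Σnom=-13.330; wc +0.158/-0.340 → slack +0.158/-0.340; half-tol=0.249, Σhalf²=0.062001
  -B: nom -17.500 → Σnom=-30.830; wc +0.100/-0.289 → slack +0.258/-0.629; half-tol=0.195, Σhalf²=0.099831
  -C: nom -37.700 → Σnom=-68.530; wc +0.180/-0.181 → slack +0.438/-0.810; half-tol=0.180, Σhalf²=0.132412
  -D: nom -29.000 → Σnom=-97.530; wc +0.250/-0.469 → slack +0.688/-1.279; half-tol=0.359, Σhalf²=0.261652
  -E: nom -12.510 → Σnom=-110.040; wc +0.370/-0.289 → slack +1.058/-1.568; half-tol=0.330, Σhalf²=0.370222
  -F: nom -1.400 → Σnom=-111.440; wc +0.197/-0.246 → slack +1.255/-1.814; half-tol=0.222, Σhalf²=0.419284
  -G: nom -2.400 → Σnom=-113.840; wc +0.070/-0.070 → slack +1.325/-1.884; half-tol=0.070, Σhalf²=0.424184
  +H: nom +29.500 → Σnom=-84.340; wc +0.180/-0.040 → slack +1.505/-1.924; half-tol=0.110, Σhalf²=0.436284
  -I: nom -6.400 → Σnom=-90.740; wc +0.170/-0.170 → slack +1.675/-2.094; half-tol=0.170, Σhalf²=0.465184
  -J: nom -44.700 → Σnom=-135.440; wc +0.364/-0.230 → slack +2.039/-2.324; half-tol=0.297, Σhalf²=0.553393
Nominal = -135.440. Worst-case = [-135.440 - 2.324, -135.440 + 2.039] = [-137.764, -133.401]. RSS = √0.553393 = 0.744.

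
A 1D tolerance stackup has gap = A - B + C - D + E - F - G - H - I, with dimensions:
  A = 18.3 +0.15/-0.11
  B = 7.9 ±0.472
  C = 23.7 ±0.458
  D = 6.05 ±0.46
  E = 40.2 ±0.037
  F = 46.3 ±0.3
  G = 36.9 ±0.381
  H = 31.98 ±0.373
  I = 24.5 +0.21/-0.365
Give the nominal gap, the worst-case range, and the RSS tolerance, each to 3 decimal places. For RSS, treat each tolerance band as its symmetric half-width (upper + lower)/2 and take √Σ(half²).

nominal=-71.430 wc=[-74.231,-68.434] rss=1.058

Stack each dimension's contribution:
  +A: nom +18.300 → Σnom=18.300; wc +0.150/-0.110 → slack +0.150/-0.110; half-tol=0.130, Σhalf²=0.016900
  -B: nom -7.900 → Σnom=10.400; wc +0.472/-0.472 → slack +0.622/-0.582; half-tol=0.472, Σhalf²=0.239684
  +C: nom +23.700 → Σnom=34.100; wc +0.458/-0.458 → slack +1.080/-1.040; half-tol=0.458, Σhalf²=0.449448
  -D: nom -6.050 → Σnom=28.050; wc +0.460/-0.460 → slack +1.540/-1.500; half-tol=0.460, Σhalf²=0.661048
  +E: nom +40.200 → Σnom=68.250; wc +0.037/-0.037 → slack +1.577/-1.537; half-tol=0.037, Σhalf²=0.662417
  -F: nom -46.300 → Σnom=21.950; wc +0.300/-0.300 → slack +1.877/-1.837; half-tol=0.300, Σhalf²=0.752417
  -G: nom -36.900 → Σnom=-14.950; wc +0.381/-0.381 → slack +2.258/-2.218; half-tol=0.381, Σhalf²=0.897578
  -H: nom -31.980 → Σnom=-46.930; wc +0.373/-0.373 → slack +2.631/-2.591; half-tol=0.373, Σhalf²=1.036707
  -I: nom -24.500 → Σnom=-71.430; wc +0.365/-0.210 → slack +2.996/-2.801; half-tol=0.287, Σhalf²=1.119363
Nominal = -71.430. Worst-case = [-71.430 - 2.801, -71.430 + 2.996] = [-74.231, -68.434]. RSS = √1.119363 = 1.058.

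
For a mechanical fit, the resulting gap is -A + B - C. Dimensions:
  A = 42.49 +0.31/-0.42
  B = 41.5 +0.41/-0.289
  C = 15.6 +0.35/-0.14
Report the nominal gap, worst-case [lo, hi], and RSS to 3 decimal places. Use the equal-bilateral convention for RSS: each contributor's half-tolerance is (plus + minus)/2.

Stack each dimension's contribution:
  -A: nom -42.490 → Σnom=-42.490; wc +0.420/-0.310 → slack +0.420/-0.310; half-tol=0.365, Σhalf²=0.133225
  +B: nom +41.500 → Σnom=-0.990; wc +0.410/-0.289 → slack +0.830/-0.599; half-tol=0.349, Σhalf²=0.255375
  -C: nom -15.600 → Σnom=-16.590; wc +0.140/-0.350 → slack +0.970/-0.949; half-tol=0.245, Σhalf²=0.315400
Nominal = -16.590. Worst-case = [-16.590 - 0.949, -16.590 + 0.970] = [-17.539, -15.620]. RSS = √0.315400 = 0.562.

nominal=-16.590 wc=[-17.539,-15.620] rss=0.562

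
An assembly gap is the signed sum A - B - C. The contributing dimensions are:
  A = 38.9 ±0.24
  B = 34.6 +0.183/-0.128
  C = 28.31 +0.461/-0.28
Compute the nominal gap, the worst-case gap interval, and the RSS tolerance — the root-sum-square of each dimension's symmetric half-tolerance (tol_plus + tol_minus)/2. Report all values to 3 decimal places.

Stack each dimension's contribution:
  +A: nom +38.900 → Σnom=38.900; wc +0.240/-0.240 → slack +0.240/-0.240; half-tol=0.240, Σhalf²=0.057600
  -B: nom -34.600 → Σnom=4.300; wc +0.128/-0.183 → slack +0.368/-0.423; half-tol=0.155, Σhalf²=0.081780
  -C: nom -28.310 → Σnom=-24.010; wc +0.280/-0.461 → slack +0.648/-0.884; half-tol=0.371, Σhalf²=0.219051
Nominal = -24.010. Worst-case = [-24.010 - 0.884, -24.010 + 0.648] = [-24.894, -23.362]. RSS = √0.219051 = 0.468.

nominal=-24.010 wc=[-24.894,-23.362] rss=0.468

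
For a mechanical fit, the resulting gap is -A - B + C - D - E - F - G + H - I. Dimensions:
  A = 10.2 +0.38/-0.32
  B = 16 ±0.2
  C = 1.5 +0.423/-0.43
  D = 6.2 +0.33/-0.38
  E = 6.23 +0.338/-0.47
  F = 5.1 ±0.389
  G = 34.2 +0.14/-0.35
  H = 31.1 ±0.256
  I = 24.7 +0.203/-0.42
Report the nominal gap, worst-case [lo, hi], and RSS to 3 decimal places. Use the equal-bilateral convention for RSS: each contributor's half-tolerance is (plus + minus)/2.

Stack each dimension's contribution:
  -A: nom -10.200 → Σnom=-10.200; wc +0.320/-0.380 → slack +0.320/-0.380; half-tol=0.350, Σhalf²=0.122500
  -B: nom -16.000 → Σnom=-26.200; wc +0.200/-0.200 → slack +0.520/-0.580; half-tol=0.200, Σhalf²=0.162500
  +C: nom +1.500 → Σnom=-24.700; wc +0.423/-0.430 → slack +0.943/-1.010; half-tol=0.426, Σhalf²=0.344402
  -D: nom -6.200 → Σnom=-30.900; wc +0.380/-0.330 → slack +1.323/-1.340; half-tol=0.355, Σhalf²=0.470427
  -E: nom -6.230 → Σnom=-37.130; wc +0.470/-0.338 → slack +1.793/-1.678; half-tol=0.404, Σhalf²=0.633643
  -F: nom -5.100 → Σnom=-42.230; wc +0.389/-0.389 → slack +2.182/-2.067; half-tol=0.389, Σhalf²=0.784964
  -G: nom -34.200 → Σnom=-76.430; wc +0.350/-0.140 → slack +2.532/-2.207; half-tol=0.245, Σhalf²=0.844989
  +H: nom +31.100 → Σnom=-45.330; wc +0.256/-0.256 → slack +2.788/-2.463; half-tol=0.256, Σhalf²=0.910525
  -I: nom -24.700 → Σnom=-70.030; wc +0.420/-0.203 → slack +3.208/-2.666; half-tol=0.311, Σhalf²=1.007558
Nominal = -70.030. Worst-case = [-70.030 - 2.666, -70.030 + 3.208] = [-72.696, -66.822]. RSS = √1.007558 = 1.004.

nominal=-70.030 wc=[-72.696,-66.822] rss=1.004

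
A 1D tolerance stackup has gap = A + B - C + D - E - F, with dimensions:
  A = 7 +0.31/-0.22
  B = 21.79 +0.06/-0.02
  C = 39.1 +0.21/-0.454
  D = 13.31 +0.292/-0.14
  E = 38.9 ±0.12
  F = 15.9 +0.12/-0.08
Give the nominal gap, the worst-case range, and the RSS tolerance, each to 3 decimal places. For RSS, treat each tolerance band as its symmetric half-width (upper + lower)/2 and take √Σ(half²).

Stack each dimension's contribution:
  +A: nom +7.000 → Σnom=7.000; wc +0.310/-0.220 → slack +0.310/-0.220; half-tol=0.265, Σhalf²=0.070225
  +B: nom +21.790 → Σnom=28.790; wc +0.060/-0.020 → slack +0.370/-0.240; half-tol=0.040, Σhalf²=0.071825
  -C: nom -39.100 → Σnom=-10.310; wc +0.454/-0.210 → slack +0.824/-0.450; half-tol=0.332, Σhalf²=0.182049
  +D: nom +13.310 → Σnom=3.000; wc +0.292/-0.140 → slack +1.116/-0.590; half-tol=0.216, Σhalf²=0.228705
  -E: nom -38.900 → Σnom=-35.900; wc +0.120/-0.120 → slack +1.236/-0.710; half-tol=0.120, Σhalf²=0.243105
  -F: nom -15.900 → Σnom=-51.800; wc +0.080/-0.120 → slack +1.316/-0.830; half-tol=0.100, Σhalf²=0.253105
Nominal = -51.800. Worst-case = [-51.800 - 0.830, -51.800 + 1.316] = [-52.630, -50.484]. RSS = √0.253105 = 0.503.

nominal=-51.800 wc=[-52.630,-50.484] rss=0.503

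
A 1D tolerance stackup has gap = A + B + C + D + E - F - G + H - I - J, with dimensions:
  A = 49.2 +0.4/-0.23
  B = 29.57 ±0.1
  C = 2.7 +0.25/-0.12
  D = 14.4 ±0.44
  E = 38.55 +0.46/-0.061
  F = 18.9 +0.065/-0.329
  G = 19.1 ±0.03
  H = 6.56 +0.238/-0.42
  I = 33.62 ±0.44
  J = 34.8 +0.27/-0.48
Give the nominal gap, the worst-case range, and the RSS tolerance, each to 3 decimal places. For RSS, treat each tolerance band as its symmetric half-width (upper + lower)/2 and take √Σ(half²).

Stack each dimension's contribution:
  +A: nom +49.200 → Σnom=49.200; wc +0.400/-0.230 → slack +0.400/-0.230; half-tol=0.315, Σhalf²=0.099225
  +B: nom +29.570 → Σnom=78.770; wc +0.100/-0.100 → slack +0.500/-0.330; half-tol=0.100, Σhalf²=0.109225
  +C: nom +2.700 → Σnom=81.470; wc +0.250/-0.120 → slack +0.750/-0.450; half-tol=0.185, Σhalf²=0.143450
  +D: nom +14.400 → Σnom=95.870; wc +0.440/-0.440 → slack +1.190/-0.890; half-tol=0.440, Σhalf²=0.337050
  +E: nom +38.550 → Σnom=134.420; wc +0.460/-0.061 → slack +1.650/-0.951; half-tol=0.261, Σhalf²=0.404910
  -F: nom -18.900 → Σnom=115.520; wc +0.329/-0.065 → slack +1.979/-1.016; half-tol=0.197, Σhalf²=0.443719
  -G: nom -19.100 → Σnom=96.420; wc +0.030/-0.030 → slack +2.009/-1.046; half-tol=0.030, Σhalf²=0.444619
  +H: nom +6.560 → Σnom=102.980; wc +0.238/-0.420 → slack +2.247/-1.466; half-tol=0.329, Σhalf²=0.552860
  -I: nom -33.620 → Σnom=69.360; wc +0.440/-0.440 → slack +2.687/-1.906; half-tol=0.440, Σhalf²=0.746460
  -J: nom -34.800 → Σnom=34.560; wc +0.480/-0.270 → slack +3.167/-2.176; half-tol=0.375, Σhalf²=0.887085
Nominal = 34.560. Worst-case = [34.560 - 2.176, 34.560 + 3.167] = [32.384, 37.727]. RSS = √0.887085 = 0.942.

nominal=34.560 wc=[32.384,37.727] rss=0.942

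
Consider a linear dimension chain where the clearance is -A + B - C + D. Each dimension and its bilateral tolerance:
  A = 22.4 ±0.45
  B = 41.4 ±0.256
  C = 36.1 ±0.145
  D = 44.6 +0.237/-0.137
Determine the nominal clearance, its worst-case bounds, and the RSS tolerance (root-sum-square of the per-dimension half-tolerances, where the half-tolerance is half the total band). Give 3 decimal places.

nominal=27.500 wc=[26.512,28.588] rss=0.569

Stack each dimension's contribution:
  -A: nom -22.400 → Σnom=-22.400; wc +0.450/-0.450 → slack +0.450/-0.450; half-tol=0.450, Σhalf²=0.202500
  +B: nom +41.400 → Σnom=19.000; wc +0.256/-0.256 → slack +0.706/-0.706; half-tol=0.256, Σhalf²=0.268036
  -C: nom -36.100 → Σnom=-17.100; wc +0.145/-0.145 → slack +0.851/-0.851; half-tol=0.145, Σhalf²=0.289061
  +D: nom +44.600 → Σnom=27.500; wc +0.237/-0.137 → slack +1.088/-0.988; half-tol=0.187, Σhalf²=0.324030
Nominal = 27.500. Worst-case = [27.500 - 0.988, 27.500 + 1.088] = [26.512, 28.588]. RSS = √0.324030 = 0.569.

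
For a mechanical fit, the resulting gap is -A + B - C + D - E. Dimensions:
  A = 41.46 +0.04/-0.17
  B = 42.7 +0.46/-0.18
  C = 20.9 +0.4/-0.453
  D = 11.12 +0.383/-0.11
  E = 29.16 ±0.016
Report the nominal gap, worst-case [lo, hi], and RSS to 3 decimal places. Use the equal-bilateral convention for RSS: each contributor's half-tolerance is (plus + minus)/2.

nominal=-37.700 wc=[-38.446,-36.218] rss=0.597

Stack each dimension's contribution:
  -A: nom -41.460 → Σnom=-41.460; wc +0.170/-0.040 → slack +0.170/-0.040; half-tol=0.105, Σhalf²=0.011025
  +B: nom +42.700 → Σnom=1.240; wc +0.460/-0.180 → slack +0.630/-0.220; half-tol=0.320, Σhalf²=0.113425
  -C: nom -20.900 → Σnom=-19.660; wc +0.453/-0.400 → slack +1.083/-0.620; half-tol=0.426, Σhalf²=0.295327
  +D: nom +11.120 → Σnom=-8.540; wc +0.383/-0.110 → slack +1.466/-0.730; half-tol=0.246, Σhalf²=0.356090
  -E: nom -29.160 → Σnom=-37.700; wc +0.016/-0.016 → slack +1.482/-0.746; half-tol=0.016, Σhalf²=0.356345
Nominal = -37.700. Worst-case = [-37.700 - 0.746, -37.700 + 1.482] = [-38.446, -36.218]. RSS = √0.356345 = 0.597.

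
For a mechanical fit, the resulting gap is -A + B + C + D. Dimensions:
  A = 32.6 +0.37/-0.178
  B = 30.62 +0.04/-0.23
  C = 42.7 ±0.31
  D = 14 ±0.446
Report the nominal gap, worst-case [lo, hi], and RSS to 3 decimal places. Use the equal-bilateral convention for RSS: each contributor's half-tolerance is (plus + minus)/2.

Stack each dimension's contribution:
  -A: nom -32.600 → Σnom=-32.600; wc +0.178/-0.370 → slack +0.178/-0.370; half-tol=0.274, Σhalf²=0.075076
  +B: nom +30.620 → Σnom=-1.980; wc +0.040/-0.230 → slack +0.218/-0.600; half-tol=0.135, Σhalf²=0.093301
  +C: nom +42.700 → Σnom=40.720; wc +0.310/-0.310 → slack +0.528/-0.910; half-tol=0.310, Σhalf²=0.189401
  +D: nom +14.000 → Σnom=54.720; wc +0.446/-0.446 → slack +0.974/-1.356; half-tol=0.446, Σhalf²=0.388317
Nominal = 54.720. Worst-case = [54.720 - 1.356, 54.720 + 0.974] = [53.364, 55.694]. RSS = √0.388317 = 0.623.

nominal=54.720 wc=[53.364,55.694] rss=0.623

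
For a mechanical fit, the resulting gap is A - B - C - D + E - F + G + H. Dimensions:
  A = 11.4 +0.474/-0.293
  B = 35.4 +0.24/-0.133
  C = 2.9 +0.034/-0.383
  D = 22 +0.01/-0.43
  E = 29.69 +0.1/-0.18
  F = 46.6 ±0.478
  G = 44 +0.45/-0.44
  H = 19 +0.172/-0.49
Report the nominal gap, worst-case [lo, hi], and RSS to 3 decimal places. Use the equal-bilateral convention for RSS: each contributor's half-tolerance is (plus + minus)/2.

Stack each dimension's contribution:
  +A: nom +11.400 → Σnom=11.400; wc +0.474/-0.293 → slack +0.474/-0.293; half-tol=0.383, Σhalf²=0.147072
  -B: nom -35.400 → Σnom=-24.000; wc +0.133/-0.240 → slack +0.607/-0.533; half-tol=0.186, Σhalf²=0.181854
  -C: nom -2.900 → Σnom=-26.900; wc +0.383/-0.034 → slack +0.990/-0.567; half-tol=0.209, Σhalf²=0.225327
  -D: nom -22.000 → Σnom=-48.900; wc +0.430/-0.010 → slack +1.420/-0.577; half-tol=0.220, Σhalf²=0.273727
  +E: nom +29.690 → Σnom=-19.210; wc +0.100/-0.180 → slack +1.520/-0.757; half-tol=0.140, Σhalf²=0.293327
  -F: nom -46.600 → Σnom=-65.810; wc +0.478/-0.478 → slack +1.998/-1.235; half-tol=0.478, Σhalf²=0.521811
  +G: nom +44.000 → Σnom=-21.810; wc +0.450/-0.440 → slack +2.448/-1.675; half-tol=0.445, Σhalf²=0.719836
  +H: nom +19.000 → Σnom=-2.810; wc +0.172/-0.490 → slack +2.620/-2.165; half-tol=0.331, Σhalf²=0.829397
Nominal = -2.810. Worst-case = [-2.810 - 2.165, -2.810 + 2.620] = [-4.975, -0.190]. RSS = √0.829397 = 0.911.

nominal=-2.810 wc=[-4.975,-0.190] rss=0.911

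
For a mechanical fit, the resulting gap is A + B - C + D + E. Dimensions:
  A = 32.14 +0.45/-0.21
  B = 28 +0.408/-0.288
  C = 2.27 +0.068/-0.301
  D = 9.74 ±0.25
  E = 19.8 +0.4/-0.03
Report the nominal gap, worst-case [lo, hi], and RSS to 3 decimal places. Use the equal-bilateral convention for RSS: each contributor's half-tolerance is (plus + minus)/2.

nominal=87.410 wc=[86.564,89.219] rss=0.611

Stack each dimension's contribution:
  +A: nom +32.140 → Σnom=32.140; wc +0.450/-0.210 → slack +0.450/-0.210; half-tol=0.330, Σhalf²=0.108900
  +B: nom +28.000 → Σnom=60.140; wc +0.408/-0.288 → slack +0.858/-0.498; half-tol=0.348, Σhalf²=0.230004
  -C: nom -2.270 → Σnom=57.870; wc +0.301/-0.068 → slack +1.159/-0.566; half-tol=0.184, Σhalf²=0.264044
  +D: nom +9.740 → Σnom=67.610; wc +0.250/-0.250 → slack +1.409/-0.816; half-tol=0.250, Σhalf²=0.326544
  +E: nom +19.800 → Σnom=87.410; wc +0.400/-0.030 → slack +1.809/-0.846; half-tol=0.215, Σhalf²=0.372769
Nominal = 87.410. Worst-case = [87.410 - 0.846, 87.410 + 1.809] = [86.564, 89.219]. RSS = √0.372769 = 0.611.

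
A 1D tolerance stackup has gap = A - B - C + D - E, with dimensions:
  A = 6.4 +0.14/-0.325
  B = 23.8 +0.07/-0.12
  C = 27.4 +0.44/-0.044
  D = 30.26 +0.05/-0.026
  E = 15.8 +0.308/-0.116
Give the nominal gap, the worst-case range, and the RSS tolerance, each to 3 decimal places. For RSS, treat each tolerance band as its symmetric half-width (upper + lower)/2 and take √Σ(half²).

nominal=-30.340 wc=[-31.509,-29.870] rss=0.410

Stack each dimension's contribution:
  +A: nom +6.400 → Σnom=6.400; wc +0.140/-0.325 → slack +0.140/-0.325; half-tol=0.233, Σhalf²=0.054056
  -B: nom -23.800 → Σnom=-17.400; wc +0.120/-0.070 → slack +0.260/-0.395; half-tol=0.095, Σhalf²=0.063081
  -C: nom -27.400 → Σnom=-44.800; wc +0.044/-0.440 → slack +0.304/-0.835; half-tol=0.242, Σhalf²=0.121645
  +D: nom +30.260 → Σnom=-14.540; wc +0.050/-0.026 → slack +0.354/-0.861; half-tol=0.038, Σhalf²=0.123089
  -E: nom -15.800 → Σnom=-30.340; wc +0.116/-0.308 → slack +0.470/-1.169; half-tol=0.212, Σhalf²=0.168033
Nominal = -30.340. Worst-case = [-30.340 - 1.169, -30.340 + 0.470] = [-31.509, -29.870]. RSS = √0.168033 = 0.410.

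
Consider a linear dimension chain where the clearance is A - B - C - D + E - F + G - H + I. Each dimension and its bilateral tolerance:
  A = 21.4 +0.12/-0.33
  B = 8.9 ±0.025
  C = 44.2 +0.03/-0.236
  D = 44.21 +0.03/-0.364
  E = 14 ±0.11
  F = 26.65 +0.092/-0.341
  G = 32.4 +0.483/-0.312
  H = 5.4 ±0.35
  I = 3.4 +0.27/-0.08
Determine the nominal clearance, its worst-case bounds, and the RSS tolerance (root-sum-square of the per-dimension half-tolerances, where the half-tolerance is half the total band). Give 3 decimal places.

nominal=-58.160 wc=[-59.519,-55.861] rss=0.691

Stack each dimension's contribution:
  +A: nom +21.400 → Σnom=21.400; wc +0.120/-0.330 → slack +0.120/-0.330; half-tol=0.225, Σhalf²=0.050625
  -B: nom -8.900 → Σnom=12.500; wc +0.025/-0.025 → slack +0.145/-0.355; half-tol=0.025, Σhalf²=0.051250
  -C: nom -44.200 → Σnom=-31.700; wc +0.236/-0.030 → slack +0.381/-0.385; half-tol=0.133, Σhalf²=0.068939
  -D: nom -44.210 → Σnom=-75.910; wc +0.364/-0.030 → slack +0.745/-0.415; half-tol=0.197, Σhalf²=0.107748
  +E: nom +14.000 → Σnom=-61.910; wc +0.110/-0.110 → slack +0.855/-0.525; half-tol=0.110, Σhalf²=0.119848
  -F: nom -26.650 → Σnom=-88.560; wc +0.341/-0.092 → slack +1.196/-0.617; half-tol=0.217, Σhalf²=0.166720
  +G: nom +32.400 → Σnom=-56.160; wc +0.483/-0.312 → slack +1.679/-0.929; half-tol=0.397, Σhalf²=0.324726
  -H: nom -5.400 → Σnom=-61.560; wc +0.350/-0.350 → slack +2.029/-1.279; half-tol=0.350, Σhalf²=0.447226
  +I: nom +3.400 → Σnom=-58.160; wc +0.270/-0.080 → slack +2.299/-1.359; half-tol=0.175, Σhalf²=0.477851
Nominal = -58.160. Worst-case = [-58.160 - 1.359, -58.160 + 2.299] = [-59.519, -55.861]. RSS = √0.477851 = 0.691.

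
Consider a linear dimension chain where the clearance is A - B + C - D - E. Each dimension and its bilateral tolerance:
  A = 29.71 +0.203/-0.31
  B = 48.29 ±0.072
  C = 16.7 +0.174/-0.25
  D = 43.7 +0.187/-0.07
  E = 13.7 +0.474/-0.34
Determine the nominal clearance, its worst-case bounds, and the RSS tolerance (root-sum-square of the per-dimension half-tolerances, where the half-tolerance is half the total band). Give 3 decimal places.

Stack each dimension's contribution:
  +A: nom +29.710 → Σnom=29.710; wc +0.203/-0.310 → slack +0.203/-0.310; half-tol=0.257, Σhalf²=0.065792
  -B: nom -48.290 → Σnom=-18.580; wc +0.072/-0.072 → slack +0.275/-0.382; half-tol=0.072, Σhalf²=0.070976
  +C: nom +16.700 → Σnom=-1.880; wc +0.174/-0.250 → slack +0.449/-0.632; half-tol=0.212, Σhalf²=0.115920
  -D: nom -43.700 → Σnom=-45.580; wc +0.070/-0.187 → slack +0.519/-0.819; half-tol=0.129, Σhalf²=0.132432
  -E: nom -13.700 → Σnom=-59.280; wc +0.340/-0.474 → slack +0.859/-1.293; half-tol=0.407, Σhalf²=0.298081
Nominal = -59.280. Worst-case = [-59.280 - 1.293, -59.280 + 0.859] = [-60.573, -58.421]. RSS = √0.298081 = 0.546.

nominal=-59.280 wc=[-60.573,-58.421] rss=0.546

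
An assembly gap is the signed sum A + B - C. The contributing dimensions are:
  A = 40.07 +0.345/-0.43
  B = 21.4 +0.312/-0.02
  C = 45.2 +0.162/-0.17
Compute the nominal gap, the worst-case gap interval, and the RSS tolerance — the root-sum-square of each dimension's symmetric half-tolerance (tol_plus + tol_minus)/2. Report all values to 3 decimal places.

Stack each dimension's contribution:
  +A: nom +40.070 → Σnom=40.070; wc +0.345/-0.430 → slack +0.345/-0.430; half-tol=0.387, Σhalf²=0.150156
  +B: nom +21.400 → Σnom=61.470; wc +0.312/-0.020 → slack +0.657/-0.450; half-tol=0.166, Σhalf²=0.177712
  -C: nom -45.200 → Σnom=16.270; wc +0.170/-0.162 → slack +0.827/-0.612; half-tol=0.166, Σhalf²=0.205268
Nominal = 16.270. Worst-case = [16.270 - 0.612, 16.270 + 0.827] = [15.658, 17.097]. RSS = √0.205268 = 0.453.

nominal=16.270 wc=[15.658,17.097] rss=0.453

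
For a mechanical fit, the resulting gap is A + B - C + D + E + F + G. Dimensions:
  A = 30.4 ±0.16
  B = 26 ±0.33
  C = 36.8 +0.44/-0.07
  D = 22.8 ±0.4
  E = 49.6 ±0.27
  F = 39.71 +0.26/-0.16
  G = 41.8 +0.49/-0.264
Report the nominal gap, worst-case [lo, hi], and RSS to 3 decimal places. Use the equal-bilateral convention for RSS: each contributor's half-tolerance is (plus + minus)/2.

Stack each dimension's contribution:
  +A: nom +30.400 → Σnom=30.400; wc +0.160/-0.160 → slack +0.160/-0.160; half-tol=0.160, Σhalf²=0.025600
  +B: nom +26.000 → Σnom=56.400; wc +0.330/-0.330 → slack +0.490/-0.490; half-tol=0.330, Σhalf²=0.134500
  -C: nom -36.800 → Σnom=19.600; wc +0.070/-0.440 → slack +0.560/-0.930; half-tol=0.255, Σhalf²=0.199525
  +D: nom +22.800 → Σnom=42.400; wc +0.400/-0.400 → slack +0.960/-1.330; half-tol=0.400, Σhalf²=0.359525
  +E: nom +49.600 → Σnom=92.000; wc +0.270/-0.270 → slack +1.230/-1.600; half-tol=0.270, Σhalf²=0.432425
  +F: nom +39.710 → Σnom=131.710; wc +0.260/-0.160 → slack +1.490/-1.760; half-tol=0.210, Σhalf²=0.476525
  +G: nom +41.800 → Σnom=173.510; wc +0.490/-0.264 → slack +1.980/-2.024; half-tol=0.377, Σhalf²=0.618654
Nominal = 173.510. Worst-case = [173.510 - 2.024, 173.510 + 1.980] = [171.486, 175.490]. RSS = √0.618654 = 0.787.

nominal=173.510 wc=[171.486,175.490] rss=0.787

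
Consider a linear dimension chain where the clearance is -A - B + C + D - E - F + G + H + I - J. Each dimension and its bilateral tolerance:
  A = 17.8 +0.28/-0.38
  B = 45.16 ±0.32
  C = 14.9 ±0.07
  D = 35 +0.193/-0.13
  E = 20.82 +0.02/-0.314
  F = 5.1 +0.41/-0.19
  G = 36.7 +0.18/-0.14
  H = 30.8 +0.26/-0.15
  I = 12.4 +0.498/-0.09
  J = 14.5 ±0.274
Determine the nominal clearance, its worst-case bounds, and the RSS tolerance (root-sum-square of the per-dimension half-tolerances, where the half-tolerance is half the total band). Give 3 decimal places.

Stack each dimension's contribution:
  -A: nom -17.800 → Σnom=-17.800; wc +0.380/-0.280 → slack +0.380/-0.280; half-tol=0.330, Σhalf²=0.108900
  -B: nom -45.160 → Σnom=-62.960; wc +0.320/-0.320 → slack +0.700/-0.600; half-tol=0.320, Σhalf²=0.211300
  +C: nom +14.900 → Σnom=-48.060; wc +0.070/-0.070 → slack +0.770/-0.670; half-tol=0.070, Σhalf²=0.216200
  +D: nom +35.000 → Σnom=-13.060; wc +0.193/-0.130 → slack +0.963/-0.800; half-tol=0.162, Σhalf²=0.242282
  -E: nom -20.820 → Σnom=-33.880; wc +0.314/-0.020 → slack +1.277/-0.820; half-tol=0.167, Σhalf²=0.270171
  -F: nom -5.100 → Σnom=-38.980; wc +0.190/-0.410 → slack +1.467/-1.230; half-tol=0.300, Σhalf²=0.360171
  +G: nom +36.700 → Σnom=-2.280; wc +0.180/-0.140 → slack +1.647/-1.370; half-tol=0.160, Σhalf²=0.385771
  +H: nom +30.800 → Σnom=28.520; wc +0.260/-0.150 → slack +1.907/-1.520; half-tol=0.205, Σhalf²=0.427796
  +I: nom +12.400 → Σnom=40.920; wc +0.498/-0.090 → slack +2.405/-1.610; half-tol=0.294, Σhalf²=0.514232
  -J: nom -14.500 → Σnom=26.420; wc +0.274/-0.274 → slack +2.679/-1.884; half-tol=0.274, Σhalf²=0.589308
Nominal = 26.420. Worst-case = [26.420 - 1.884, 26.420 + 2.679] = [24.536, 29.099]. RSS = √0.589308 = 0.768.

nominal=26.420 wc=[24.536,29.099] rss=0.768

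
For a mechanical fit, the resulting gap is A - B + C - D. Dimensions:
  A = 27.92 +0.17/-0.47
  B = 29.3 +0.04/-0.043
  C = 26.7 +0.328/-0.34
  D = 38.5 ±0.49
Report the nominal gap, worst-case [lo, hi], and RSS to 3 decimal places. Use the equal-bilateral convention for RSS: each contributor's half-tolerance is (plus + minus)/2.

Stack each dimension's contribution:
  +A: nom +27.920 → Σnom=27.920; wc +0.170/-0.470 → slack +0.170/-0.470; half-tol=0.320, Σhalf²=0.102400
  -B: nom -29.300 → Σnom=-1.380; wc +0.043/-0.040 → slack +0.213/-0.510; half-tol=0.041, Σhalf²=0.104122
  +C: nom +26.700 → Σnom=25.320; wc +0.328/-0.340 → slack +0.541/-0.850; half-tol=0.334, Σhalf²=0.215678
  -D: nom -38.500 → Σnom=-13.180; wc +0.490/-0.490 → slack +1.031/-1.340; half-tol=0.490, Σhalf²=0.455778
Nominal = -13.180. Worst-case = [-13.180 - 1.340, -13.180 + 1.031] = [-14.520, -12.149]. RSS = √0.455778 = 0.675.

nominal=-13.180 wc=[-14.520,-12.149] rss=0.675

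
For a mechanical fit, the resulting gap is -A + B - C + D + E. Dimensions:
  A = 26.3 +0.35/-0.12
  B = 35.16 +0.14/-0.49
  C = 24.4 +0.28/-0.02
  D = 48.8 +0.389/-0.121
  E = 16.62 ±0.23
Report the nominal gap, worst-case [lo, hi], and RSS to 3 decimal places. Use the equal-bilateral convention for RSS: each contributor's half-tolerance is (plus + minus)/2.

nominal=49.880 wc=[48.409,50.779] rss=0.543

Stack each dimension's contribution:
  -A: nom -26.300 → Σnom=-26.300; wc +0.120/-0.350 → slack +0.120/-0.350; half-tol=0.235, Σhalf²=0.055225
  +B: nom +35.160 → Σnom=8.860; wc +0.140/-0.490 → slack +0.260/-0.840; half-tol=0.315, Σhalf²=0.154450
  -C: nom -24.400 → Σnom=-15.540; wc +0.020/-0.280 → slack +0.280/-1.120; half-tol=0.150, Σhalf²=0.176950
  +D: nom +48.800 → Σnom=33.260; wc +0.389/-0.121 → slack +0.669/-1.241; half-tol=0.255, Σhalf²=0.241975
  +E: nom +16.620 → Σnom=49.880; wc +0.230/-0.230 → slack +0.899/-1.471; half-tol=0.230, Σhalf²=0.294875
Nominal = 49.880. Worst-case = [49.880 - 1.471, 49.880 + 0.899] = [48.409, 50.779]. RSS = √0.294875 = 0.543.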